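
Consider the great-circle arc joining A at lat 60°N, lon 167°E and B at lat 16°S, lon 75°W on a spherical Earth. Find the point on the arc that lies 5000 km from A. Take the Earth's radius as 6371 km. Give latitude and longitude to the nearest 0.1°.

From cos δ = sin φ₁ sin φ₂ + cos φ₁ cos φ₂ cos Δλ, the central angle is δ ≈ 2.054 rad (117.7°). The total great-circle distance is δ·R ≈ 2.054 × 6371 ≈ 13084 km, so the target fraction is f = 5000/13084 ≈ 0.382.
Interpolate at f ≈ 0.382 with slerp weights a = sin((1−f)δ)/sin δ ≈ 1.078, b = sin(fδ)/sin δ ≈ 0.798.
p = a·p₁ + b·p₂ ≈ (-0.327, -0.620, 0.714); φ = arcsin(p_z) ≈ 45.53°, λ = atan2(p_y, p_x) ≈ -117.80°.

≈ lat 45.5°N, lon 117.8°W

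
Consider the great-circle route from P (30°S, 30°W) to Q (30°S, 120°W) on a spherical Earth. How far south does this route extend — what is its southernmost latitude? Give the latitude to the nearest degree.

The great circle lies in the plane with unit normal n̂ = (p₁ × p₂)/|p₁ × p₂|.
Here n̂_z ≈ -0.775; the vertex latitude is φ_max = arccos|n̂_z| ≈ 39.2°.
Check via Clairaut: cos φ_max = |cos φ₁| · sin C = cos(30.0°)·sin(116.6°) ≈ 0.775, again giving ≈ 39.2°.

≈ 39°S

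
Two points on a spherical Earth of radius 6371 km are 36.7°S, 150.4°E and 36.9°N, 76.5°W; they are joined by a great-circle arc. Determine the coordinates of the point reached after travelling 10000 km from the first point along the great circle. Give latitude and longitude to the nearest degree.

≈ 12°N, 129°W

From cos δ = sin φ₁ sin φ₂ + cos φ₁ cos φ₂ cos Δλ, the central angle is δ ≈ 2.493 rad (142.8°). The total great-circle distance is δ·R ≈ 2.493 × 6371 ≈ 15883 km, so the target fraction is f = 10000/15883 ≈ 0.630.
Interpolate at f ≈ 0.630 with slerp weights a = sin((1−f)δ)/sin δ ≈ 1.320, b = sin(fδ)/sin δ ≈ 1.655.
p = a·p₁ + b·p₂ ≈ (-0.611, -0.764, 0.205); φ = arcsin(p_z) ≈ 11.82°, λ = atan2(p_y, p_x) ≈ -128.66°.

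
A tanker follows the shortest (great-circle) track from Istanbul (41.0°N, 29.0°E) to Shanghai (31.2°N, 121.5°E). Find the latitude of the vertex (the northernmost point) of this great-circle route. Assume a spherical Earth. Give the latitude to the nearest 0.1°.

The great circle lies in the plane with unit normal n̂ = (p₁ × p₂)/|p₁ × p₂|.
Here n̂_z ≈ +0.679; the vertex latitude is φ_max = arccos|n̂_z| ≈ 47.3°.

≈ 47.3°N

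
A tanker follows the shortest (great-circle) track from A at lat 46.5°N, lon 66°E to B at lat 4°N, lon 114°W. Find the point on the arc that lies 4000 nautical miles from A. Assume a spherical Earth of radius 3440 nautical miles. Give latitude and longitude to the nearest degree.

≈ lat 67°N, lon 114°W

From cos δ = sin φ₁ sin φ₂ + cos φ₁ cos φ₂ cos Δλ, the central angle is δ ≈ 2.260 rad (129.5°). The total great-circle distance is δ·R ≈ 2.260 × 3440 ≈ 7775 nmi, so the target fraction is f = 4000/7775 ≈ 0.514.
Interpolate at f ≈ 0.514 with slerp weights a = sin((1−f)δ)/sin δ ≈ 1.153, b = sin(fδ)/sin δ ≈ 1.190.
p = a·p₁ + b·p₂ ≈ (-0.160, -0.359, 0.920); φ = arcsin(p_z) ≈ 66.88°, λ = atan2(p_y, p_x) ≈ -114.00°.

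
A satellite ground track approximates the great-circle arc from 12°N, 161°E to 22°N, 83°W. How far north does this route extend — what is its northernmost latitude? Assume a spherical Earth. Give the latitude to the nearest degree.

The great circle lies in the plane with unit normal n̂ = (p₁ × p₂)/|p₁ × p₂|.
Here n̂_z ≈ +0.860; the vertex latitude is φ_max = arccos|n̂_z| ≈ 30.7°.

≈ 31°N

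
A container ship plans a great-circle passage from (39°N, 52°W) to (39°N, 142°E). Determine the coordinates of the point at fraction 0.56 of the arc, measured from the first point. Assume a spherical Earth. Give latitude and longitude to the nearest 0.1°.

Write both endpoints as unit vectors p₁, p₂ with components (cos φ cos λ, cos φ sin λ, sin φ).
The central angle between the endpoints is δ = arccos(p₁·p₂) ≈ 1.762 rad (101.0°).
Interpolate at f = 0.56 with slerp weights a = sin((1−f)δ)/sin δ ≈ 0.713, b = sin(fδ)/sin δ ≈ 0.850.
p = a·p₁ + b·p₂ ≈ (-0.179, -0.030, 0.983); φ = arcsin(p_z) ≈ 79.53°, λ = atan2(p_y, p_x) ≈ -170.49°.

≈ (79.5°N, 170.5°W)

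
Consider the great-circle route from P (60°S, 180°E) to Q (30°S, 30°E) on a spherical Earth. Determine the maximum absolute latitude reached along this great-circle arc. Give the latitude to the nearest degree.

The great circle lies in the plane with unit normal n̂ = (p₁ × p₂)/|p₁ × p₂|.
Here n̂_z ≈ -0.217; the vertex latitude is φ_max = arccos|n̂_z| ≈ 77.5°.

≈ 77°S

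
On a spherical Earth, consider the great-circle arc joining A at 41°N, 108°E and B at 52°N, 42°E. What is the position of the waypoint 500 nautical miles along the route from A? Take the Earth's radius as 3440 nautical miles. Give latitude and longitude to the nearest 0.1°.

≈ 45.7°N, 98.5°E

Convert each endpoint to a unit vector on the sphere (x = cos φ cos λ, y = cos φ sin λ, z = sin φ).
The central angle between the endpoints is δ = arccos(p₁·p₂) ≈ 0.787 rad (45.1°). The total great-circle distance is δ·R ≈ 0.787 × 3440 ≈ 2707 nmi, so the target fraction is f = 500/2707 ≈ 0.185.
Interpolate at f ≈ 0.185 with slerp weights a = sin((1−f)δ)/sin δ ≈ 0.845, b = sin(fδ)/sin δ ≈ 0.205.
p = a·p₁ + b·p₂ ≈ (-0.104, 0.691, 0.716); φ = arcsin(p_z) ≈ 45.69°, λ = atan2(p_y, p_x) ≈ 98.52°.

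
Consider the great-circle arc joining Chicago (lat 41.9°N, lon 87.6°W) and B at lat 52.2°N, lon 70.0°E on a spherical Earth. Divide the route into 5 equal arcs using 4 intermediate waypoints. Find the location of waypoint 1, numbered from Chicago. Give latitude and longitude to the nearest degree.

≈ lat 58°N, lon 80°W

From cos δ = sin φ₁ sin φ₂ + cos φ₁ cos φ₂ cos Δλ, the central angle is δ ≈ 1.465 rad (83.9°).
Interpolate at f = 1/5 with slerp weights a = sin((1−f)δ)/sin δ ≈ 0.927, b = sin(fδ)/sin δ ≈ 0.290.
p = a·p₁ + b·p₂ ≈ (0.090, -0.522, 0.848); φ = arcsin(p_z) ≈ 58.03°, λ = atan2(p_y, p_x) ≈ -80.24°.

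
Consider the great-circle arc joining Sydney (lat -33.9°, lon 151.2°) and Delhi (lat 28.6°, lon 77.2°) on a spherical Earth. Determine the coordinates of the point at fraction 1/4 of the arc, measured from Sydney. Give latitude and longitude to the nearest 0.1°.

Convert each endpoint to a unit vector on the sphere (x = cos φ cos λ, y = cos φ sin λ, z = sin φ).
The central angle between the endpoints is δ = arccos(p₁·p₂) ≈ 1.637 rad (93.8°).
Interpolate at f = 1/4 with slerp weights a = sin((1−f)δ)/sin δ ≈ 0.944, b = sin(fδ)/sin δ ≈ 0.399.
p = a·p₁ + b·p₂ ≈ (-0.609, 0.719, -0.335); φ = arcsin(p_z) ≈ -19.60°, λ = atan2(p_y, p_x) ≈ 130.27°.

≈ lat -19.6°, lon 130.3°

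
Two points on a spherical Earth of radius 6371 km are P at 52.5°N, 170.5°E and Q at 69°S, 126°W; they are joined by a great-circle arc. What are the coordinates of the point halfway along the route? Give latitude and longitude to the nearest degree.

≈ 10°S, 167°W

Convert each endpoint to a unit vector on the sphere (x = cos φ cos λ, y = cos φ sin λ, z = sin φ).
The central angle between the endpoints is δ = arccos(p₁·p₂) ≈ 2.270 rad (130.0°).
Interpolate at f = 1/2 with slerp weights a = sin((1−f)δ)/sin δ ≈ 1.184, b = sin(fδ)/sin δ ≈ 1.184.
p = a·p₁ + b·p₂ ≈ (-0.960, -0.224, -0.166); φ = arcsin(p_z) ≈ -9.56°, λ = atan2(p_y, p_x) ≈ -166.85°.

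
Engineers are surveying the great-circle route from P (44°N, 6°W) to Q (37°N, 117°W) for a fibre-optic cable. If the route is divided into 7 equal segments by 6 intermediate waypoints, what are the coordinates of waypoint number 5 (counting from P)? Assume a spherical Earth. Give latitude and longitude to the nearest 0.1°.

≈ (50.9°N, 92.6°W)

Write both endpoints as unit vectors p₁, p₂ with components (cos φ cos λ, cos φ sin λ, sin φ).
The central angle between the endpoints is δ = arccos(p₁·p₂) ≈ 1.357 rad (77.8°).
Interpolate at f = 5/7 with slerp weights a = sin((1−f)δ)/sin δ ≈ 0.387, b = sin(fδ)/sin δ ≈ 0.844.
p = a·p₁ + b·p₂ ≈ (-0.029, -0.629, 0.776); φ = arcsin(p_z) ≈ 50.94°, λ = atan2(p_y, p_x) ≈ -92.65°.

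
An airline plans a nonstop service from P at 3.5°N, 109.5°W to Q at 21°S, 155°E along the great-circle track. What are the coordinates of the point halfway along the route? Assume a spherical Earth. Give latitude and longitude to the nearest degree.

≈ 13°S, 155°W

Convert each endpoint to a unit vector on the sphere (x = cos φ cos λ, y = cos φ sin λ, z = sin φ).
The central angle between the endpoints is δ = arccos(p₁·p₂) ≈ 1.682 rad (96.4°).
Interpolate at f = 1/2 with slerp weights a = sin((1−f)δ)/sin δ ≈ 0.750, b = sin(fδ)/sin δ ≈ 0.750.
p = a·p₁ + b·p₂ ≈ (-0.885, -0.410, -0.223); φ = arcsin(p_z) ≈ -12.89°, λ = atan2(p_y, p_x) ≈ -155.14°.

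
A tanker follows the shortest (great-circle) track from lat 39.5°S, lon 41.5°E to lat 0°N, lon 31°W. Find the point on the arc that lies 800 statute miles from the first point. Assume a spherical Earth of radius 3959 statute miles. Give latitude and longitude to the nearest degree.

≈ lat 36°S, lon 27°E

From cos δ = sin φ₁ sin φ₂ + cos φ₁ cos φ₂ cos Δλ, the central angle is δ ≈ 1.337 rad (76.6°). The total great-circle distance is δ·R ≈ 1.337 × 3959 ≈ 5292 mi, so the target fraction is f = 800/5292 ≈ 0.151.
Interpolate at f ≈ 0.151 with slerp weights a = sin((1−f)δ)/sin δ ≈ 0.932, b = sin(fδ)/sin δ ≈ 0.206.
p = a·p₁ + b·p₂ ≈ (0.715, 0.370, -0.593); φ = arcsin(p_z) ≈ -36.35°, λ = atan2(p_y, p_x) ≈ 27.36°.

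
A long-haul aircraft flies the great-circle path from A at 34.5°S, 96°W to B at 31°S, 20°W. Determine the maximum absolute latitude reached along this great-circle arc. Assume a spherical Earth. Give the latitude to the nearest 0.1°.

≈ 39.4°S

The great circle lies in the plane with unit normal n̂ = (p₁ × p₂)/|p₁ × p₂|.
Here n̂_z ≈ +0.773; the vertex latitude is φ_max = arccos|n̂_z| ≈ 39.4°.
Check via Clairaut: cos φ_max = |cos φ₁| · sin C = cos(34.5°)·sin(110.3°) ≈ 0.773, again giving ≈ 39.4°.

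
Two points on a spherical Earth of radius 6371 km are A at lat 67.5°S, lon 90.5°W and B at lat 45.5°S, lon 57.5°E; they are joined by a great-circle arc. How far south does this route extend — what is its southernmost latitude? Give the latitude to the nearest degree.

The great circle lies in the plane with unit normal n̂ = (p₁ × p₂)/|p₁ × p₂|.
Here n̂_z ≈ +0.158; the vertex latitude is φ_max = arccos|n̂_z| ≈ 80.9°.

≈ 81°S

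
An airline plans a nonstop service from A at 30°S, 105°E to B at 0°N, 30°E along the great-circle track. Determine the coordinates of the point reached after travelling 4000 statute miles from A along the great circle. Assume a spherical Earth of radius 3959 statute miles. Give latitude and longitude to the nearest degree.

Convert each endpoint to a unit vector on the sphere (x = cos φ cos λ, y = cos φ sin λ, z = sin φ).
The central angle between the endpoints is δ = arccos(p₁·p₂) ≈ 1.345 rad (77.0°). The total great-circle distance is δ·R ≈ 1.345 × 3959 ≈ 5324 mi, so the target fraction is f = 4000/5324 ≈ 0.751.
Interpolate at f ≈ 0.751 with slerp weights a = sin((1−f)δ)/sin δ ≈ 0.337, b = sin(fδ)/sin δ ≈ 0.869.
p = a·p₁ + b·p₂ ≈ (0.677, 0.716, -0.168); φ = arcsin(p_z) ≈ -9.69°, λ = atan2(p_y, p_x) ≈ 46.61°.

≈ 10°S, 47°E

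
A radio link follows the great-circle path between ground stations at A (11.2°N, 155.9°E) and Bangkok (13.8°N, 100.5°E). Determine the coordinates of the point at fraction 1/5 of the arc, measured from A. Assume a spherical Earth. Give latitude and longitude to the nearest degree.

≈ (13°N, 145°E)

Convert each endpoint to a unit vector on the sphere (x = cos φ cos λ, y = cos φ sin λ, z = sin φ).
The central angle between the endpoints is δ = arccos(p₁·p₂) ≈ 0.943 rad (54.0°).
Interpolate at f = 1/5 with slerp weights a = sin((1−f)δ)/sin δ ≈ 0.846, b = sin(fδ)/sin δ ≈ 0.232.
p = a·p₁ + b·p₂ ≈ (-0.799, 0.560, 0.220); φ = arcsin(p_z) ≈ 12.69°, λ = atan2(p_y, p_x) ≈ 144.96°.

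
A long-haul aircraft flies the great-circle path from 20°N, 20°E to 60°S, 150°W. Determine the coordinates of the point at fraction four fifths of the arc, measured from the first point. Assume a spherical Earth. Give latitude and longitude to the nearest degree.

≈ 83°S, 83°W

The haversine formula gives a central angle δ ≈ 2.432 rad (139.4°) between the endpoints.
Interpolate at f = 4/5 with slerp weights a = sin((1−f)δ)/sin δ ≈ 0.718, b = sin(fδ)/sin δ ≈ 1.429.
p = a·p₁ + b·p₂ ≈ (0.015, -0.126, -0.992); φ = arcsin(p_z) ≈ -82.68°, λ = atan2(p_y, p_x) ≈ -83.12°.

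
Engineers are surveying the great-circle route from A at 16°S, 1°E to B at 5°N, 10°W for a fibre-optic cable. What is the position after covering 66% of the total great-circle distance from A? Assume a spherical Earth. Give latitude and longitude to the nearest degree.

From cos δ = sin φ₁ sin φ₂ + cos φ₁ cos φ₂ cos Δλ, the central angle is δ ≈ 0.413 rad (23.7°).
Interpolate at f = 0.66 with slerp weights a = sin((1−f)δ)/sin δ ≈ 0.349, b = sin(fδ)/sin δ ≈ 0.671.
p = a·p₁ + b·p₂ ≈ (0.993, -0.110, -0.038); φ = arcsin(p_z) ≈ -2.16°, λ = atan2(p_y, p_x) ≈ -6.33°.

≈ 2°S, 6°W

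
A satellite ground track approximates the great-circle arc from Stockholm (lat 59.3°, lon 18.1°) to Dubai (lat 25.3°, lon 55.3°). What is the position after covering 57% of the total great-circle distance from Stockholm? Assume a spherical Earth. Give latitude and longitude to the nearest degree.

The haversine formula gives a central angle δ ≈ 0.745 rad (42.7°) between the endpoints.
Interpolate at f = 0.57 with slerp weights a = sin((1−f)δ)/sin δ ≈ 0.464, b = sin(fδ)/sin δ ≈ 0.608.
p = a·p₁ + b·p₂ ≈ (0.538, 0.525, 0.659); φ = arcsin(p_z) ≈ 41.23°, λ = atan2(p_y, p_x) ≈ 44.31°.

≈ lat 41°, lon 44°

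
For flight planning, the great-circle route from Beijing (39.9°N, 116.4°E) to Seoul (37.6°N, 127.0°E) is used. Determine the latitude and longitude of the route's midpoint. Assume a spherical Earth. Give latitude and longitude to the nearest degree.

≈ (39°N, 122°E)

The haversine formula gives a central angle δ ≈ 0.150 rad (8.6°) between the endpoints.
Interpolate at f = 1/2 with slerp weights a = sin((1−f)δ)/sin δ ≈ 0.501, b = sin(fδ)/sin δ ≈ 0.501.
p = a·p₁ + b·p₂ ≈ (-0.410, 0.662, 0.628); φ = arcsin(p_z) ≈ 38.87°, λ = atan2(p_y, p_x) ≈ 121.79°.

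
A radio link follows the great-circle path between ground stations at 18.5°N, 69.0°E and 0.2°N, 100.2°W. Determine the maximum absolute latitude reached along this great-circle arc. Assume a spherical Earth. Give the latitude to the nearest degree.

≈ 61°N

The great circle lies in the plane with unit normal n̂ = (p₁ × p₂)/|p₁ × p₂|.
Here n̂_z ≈ -0.485; the vertex latitude is φ_max = arccos|n̂_z| ≈ 61.0°.
Check via Clairaut: cos φ_max = |cos φ₁| · sin C = cos(18.5°)·sin(30.7°) ≈ 0.485, again giving ≈ 61.0°.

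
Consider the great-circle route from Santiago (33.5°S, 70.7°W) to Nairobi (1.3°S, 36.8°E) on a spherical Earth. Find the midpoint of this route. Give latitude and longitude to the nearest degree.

≈ 28°S, 10°W

From cos δ = sin φ₁ sin φ₂ + cos φ₁ cos φ₂ cos Δλ, the central angle is δ ≈ 1.811 rad (103.8°).
Interpolate at f = 1/2 with slerp weights a = sin((1−f)δ)/sin δ ≈ 0.810, b = sin(fδ)/sin δ ≈ 0.810.
p = a·p₁ + b·p₂ ≈ (0.872, -0.152, -0.466); φ = arcsin(p_z) ≈ -27.74°, λ = atan2(p_y, p_x) ≈ -9.92°.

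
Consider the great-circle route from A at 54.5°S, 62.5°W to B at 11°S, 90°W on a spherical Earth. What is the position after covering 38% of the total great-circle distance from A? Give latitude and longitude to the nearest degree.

Convert each endpoint to a unit vector on the sphere (x = cos φ cos λ, y = cos φ sin λ, z = sin φ).
The central angle between the endpoints is δ = arccos(p₁·p₂) ≈ 0.849 rad (48.6°).
Interpolate at f = 0.38 with slerp weights a = sin((1−f)δ)/sin δ ≈ 0.669, b = sin(fδ)/sin δ ≈ 0.422.
p = a·p₁ + b·p₂ ≈ (0.179, -0.759, -0.625); φ = arcsin(p_z) ≈ -38.72°, λ = atan2(p_y, p_x) ≈ -76.70°.

≈ 39°S, 77°W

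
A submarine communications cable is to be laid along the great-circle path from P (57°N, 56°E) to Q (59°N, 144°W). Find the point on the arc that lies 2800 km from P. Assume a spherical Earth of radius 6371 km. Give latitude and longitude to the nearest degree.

Write both endpoints as unit vectors p₁, p₂ with components (cos φ cos λ, cos φ sin λ, sin φ).
The central angle between the endpoints is δ = arccos(p₁·p₂) ≈ 1.098 rad (62.9°). The total great-circle distance is δ·R ≈ 1.098 × 6371 ≈ 6996 km, so the target fraction is f = 2800/6996 ≈ 0.400.
Interpolate at f ≈ 0.400 with slerp weights a = sin((1−f)δ)/sin δ ≈ 0.687, b = sin(fδ)/sin δ ≈ 0.478.
p = a·p₁ + b·p₂ ≈ (0.010, 0.166, 0.986); φ = arcsin(p_z) ≈ 80.44°, λ = atan2(p_y, p_x) ≈ 86.47°.

≈ (80°N, 86°E)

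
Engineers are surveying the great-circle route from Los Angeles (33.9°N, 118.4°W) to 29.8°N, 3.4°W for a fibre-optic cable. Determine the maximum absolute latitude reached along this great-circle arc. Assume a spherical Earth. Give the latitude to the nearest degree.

The great circle lies in the plane with unit normal n̂ = (p₁ × p₂)/|p₁ × p₂|.
Here n̂_z ≈ +0.653; the vertex latitude is φ_max = arccos|n̂_z| ≈ 49.2°.
Check via Clairaut: cos φ_max = |cos φ₁| · sin C = cos(33.9°)·sin(51.9°) ≈ 0.653, again giving ≈ 49.2°.

≈ 49°N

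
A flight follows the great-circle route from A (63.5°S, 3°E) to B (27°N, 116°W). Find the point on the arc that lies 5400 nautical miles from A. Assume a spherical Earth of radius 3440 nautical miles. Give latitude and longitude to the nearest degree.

≈ (6°S, 99°W)

From cos δ = sin φ₁ sin φ₂ + cos φ₁ cos φ₂ cos Δλ, the central angle is δ ≈ 2.213 rad (126.8°). The total great-circle distance is δ·R ≈ 2.213 × 3440 ≈ 7613 nmi, so the target fraction is f = 5400/7613 ≈ 0.709.
Interpolate at f ≈ 0.709 with slerp weights a = sin((1−f)δ)/sin δ ≈ 0.749, b = sin(fδ)/sin δ ≈ 1.249.
p = a·p₁ + b·p₂ ≈ (-0.154, -0.983, -0.103); φ = arcsin(p_z) ≈ -5.94°, λ = atan2(p_y, p_x) ≈ -98.91°.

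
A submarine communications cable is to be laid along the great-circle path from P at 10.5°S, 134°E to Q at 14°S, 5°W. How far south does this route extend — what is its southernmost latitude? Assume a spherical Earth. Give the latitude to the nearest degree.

The great circle lies in the plane with unit normal n̂ = (p₁ × p₂)/|p₁ × p₂|.
Here n̂_z ≈ -0.849; the vertex latitude is φ_max = arccos|n̂_z| ≈ 31.9°.
Check via Clairaut: cos φ_max = |cos φ₁| · sin C = cos(10.5°)·sin(120.3°) ≈ 0.849, again giving ≈ 31.9°.

≈ 32°S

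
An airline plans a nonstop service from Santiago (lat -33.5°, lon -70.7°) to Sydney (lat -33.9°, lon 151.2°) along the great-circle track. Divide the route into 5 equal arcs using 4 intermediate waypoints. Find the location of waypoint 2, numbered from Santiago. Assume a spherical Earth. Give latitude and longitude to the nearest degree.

The haversine formula gives a central angle δ ≈ 1.780 rad (102.0°) between the endpoints.
Interpolate at f = 2/5 with slerp weights a = sin((1−f)δ)/sin δ ≈ 0.896, b = sin(fδ)/sin δ ≈ 0.668.
p = a·p₁ + b·p₂ ≈ (-0.239, -0.438, -0.867); φ = arcsin(p_z) ≈ -60.08°, λ = atan2(p_y, p_x) ≈ -118.61°.

≈ lat -60°, lon -119°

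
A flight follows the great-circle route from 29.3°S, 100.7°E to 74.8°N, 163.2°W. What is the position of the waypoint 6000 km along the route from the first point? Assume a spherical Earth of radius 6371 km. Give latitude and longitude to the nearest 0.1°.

≈ 22.6°N, 116.0°E

Write both endpoints as unit vectors p₁, p₂ with components (cos φ cos λ, cos φ sin λ, sin φ).
The central angle between the endpoints is δ = arccos(p₁·p₂) ≈ 2.090 rad (119.8°). The total great-circle distance is δ·R ≈ 2.090 × 6371 ≈ 13318 km, so the target fraction is f = 6000/13318 ≈ 0.451.
Interpolate at f ≈ 0.451 with slerp weights a = sin((1−f)δ)/sin δ ≈ 1.051, b = sin(fδ)/sin δ ≈ 0.932.
p = a·p₁ + b·p₂ ≈ (-0.404, 0.830, 0.385); φ = arcsin(p_z) ≈ 22.62°, λ = atan2(p_y, p_x) ≈ 115.95°.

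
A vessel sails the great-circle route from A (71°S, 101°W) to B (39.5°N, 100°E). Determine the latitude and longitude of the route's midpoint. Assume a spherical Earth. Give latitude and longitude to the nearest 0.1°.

≈ (32.7°S, 114.0°E)

Convert each endpoint to a unit vector on the sphere (x = cos φ cos λ, y = cos φ sin λ, z = sin φ).
The central angle between the endpoints is δ = arccos(p₁·p₂) ≈ 2.561 rad (146.7°).
Interpolate at f = 1/2 with slerp weights a = sin((1−f)δ)/sin δ ≈ 1.746, b = sin(fδ)/sin δ ≈ 1.746.
p = a·p₁ + b·p₂ ≈ (-0.342, 0.769, -0.540); φ = arcsin(p_z) ≈ -32.70°, λ = atan2(p_y, p_x) ≈ 114.01°.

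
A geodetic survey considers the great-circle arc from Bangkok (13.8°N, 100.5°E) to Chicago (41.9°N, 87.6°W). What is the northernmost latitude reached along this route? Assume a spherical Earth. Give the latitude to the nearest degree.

The great circle lies in the plane with unit normal n̂ = (p₁ × p₂)/|p₁ × p₂|.
Here n̂_z ≈ +0.123; the vertex latitude is φ_max = arccos|n̂_z| ≈ 83.0°.
Check via Clairaut: cos φ_max = |cos φ₁| · sin C = cos(13.8°)·sin(7.3°) ≈ 0.123, again giving ≈ 83.0°.

≈ 83°N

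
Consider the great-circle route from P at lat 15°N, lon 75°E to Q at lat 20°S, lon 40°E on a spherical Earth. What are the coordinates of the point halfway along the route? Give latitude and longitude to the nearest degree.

Write both endpoints as unit vectors p₁, p₂ with components (cos φ cos λ, cos φ sin λ, sin φ).
The central angle between the endpoints is δ = arccos(p₁·p₂) ≈ 0.857 rad (49.1°).
Interpolate at f = 1/2 with slerp weights a = sin((1−f)δ)/sin δ ≈ 0.550, b = sin(fδ)/sin δ ≈ 0.550.
p = a·p₁ + b·p₂ ≈ (0.533, 0.845, -0.046); φ = arcsin(p_z) ≈ -2.62°, λ = atan2(p_y, p_x) ≈ 57.75°.

≈ lat 3°S, lon 58°E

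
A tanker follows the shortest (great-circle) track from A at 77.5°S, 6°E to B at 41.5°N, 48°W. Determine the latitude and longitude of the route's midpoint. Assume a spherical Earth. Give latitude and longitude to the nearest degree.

From cos δ = sin φ₁ sin φ₂ + cos φ₁ cos φ₂ cos Δλ, the central angle is δ ≈ 2.155 rad (123.5°).
Interpolate at f = 1/2 with slerp weights a = sin((1−f)δ)/sin δ ≈ 1.056, b = sin(fδ)/sin δ ≈ 1.056.
p = a·p₁ + b·p₂ ≈ (0.757, -0.564, -0.331); φ = arcsin(p_z) ≈ -19.34°, λ = atan2(p_y, p_x) ≈ -36.70°.

≈ 19°S, 37°W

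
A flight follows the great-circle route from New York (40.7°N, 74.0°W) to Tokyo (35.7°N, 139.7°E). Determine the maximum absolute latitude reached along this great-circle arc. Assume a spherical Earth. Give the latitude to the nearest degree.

≈ 70°N

The great circle lies in the plane with unit normal n̂ = (p₁ × p₂)/|p₁ × p₂|.
Here n̂_z ≈ -0.345; the vertex latitude is φ_max = arccos|n̂_z| ≈ 69.8°.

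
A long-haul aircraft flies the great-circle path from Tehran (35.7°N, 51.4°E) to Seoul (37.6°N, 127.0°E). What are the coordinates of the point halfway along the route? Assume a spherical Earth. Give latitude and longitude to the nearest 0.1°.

≈ (43.3°N, 88.7°E)

Write both endpoints as unit vectors p₁, p₂ with components (cos φ cos λ, cos φ sin λ, sin φ).
The central angle between the endpoints is δ = arccos(p₁·p₂) ≈ 1.029 rad (58.9°).
Interpolate at f = 1/2 with slerp weights a = sin((1−f)δ)/sin δ ≈ 0.574, b = sin(fδ)/sin δ ≈ 0.574.
p = a·p₁ + b·p₂ ≈ (0.017, 0.728, 0.686); φ = arcsin(p_z) ≈ 43.28°, λ = atan2(p_y, p_x) ≈ 88.65°.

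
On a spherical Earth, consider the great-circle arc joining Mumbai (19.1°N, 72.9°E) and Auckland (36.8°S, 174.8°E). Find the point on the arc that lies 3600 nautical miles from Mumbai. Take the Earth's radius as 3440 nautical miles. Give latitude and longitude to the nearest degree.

≈ (16°S, 122°E)

Write both endpoints as unit vectors p₁, p₂ with components (cos φ cos λ, cos φ sin λ, sin φ).
The central angle between the endpoints is δ = arccos(p₁·p₂) ≈ 1.931 rad (110.6°). The total great-circle distance is δ·R ≈ 1.931 × 3440 ≈ 6641 nmi, so the target fraction is f = 3600/6641 ≈ 0.542.
Interpolate at f ≈ 0.542 with slerp weights a = sin((1−f)δ)/sin δ ≈ 0.826, b = sin(fδ)/sin δ ≈ 0.925.
p = a·p₁ + b·p₂ ≈ (-0.508, 0.813, -0.284); φ = arcsin(p_z) ≈ -16.48°, λ = atan2(p_y, p_x) ≈ 121.99°.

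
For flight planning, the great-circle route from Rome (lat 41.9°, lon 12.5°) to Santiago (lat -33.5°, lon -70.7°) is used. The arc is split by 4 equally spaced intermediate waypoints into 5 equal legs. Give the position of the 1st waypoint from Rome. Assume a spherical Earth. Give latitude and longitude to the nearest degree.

Convert each endpoint to a unit vector on the sphere (x = cos φ cos λ, y = cos φ sin λ, z = sin φ).
The central angle between the endpoints is δ = arccos(p₁·p₂) ≈ 1.870 rad (107.2°).
Interpolate at f = 1/5 with slerp weights a = sin((1−f)δ)/sin δ ≈ 1.044, b = sin(fδ)/sin δ ≈ 0.382.
p = a·p₁ + b·p₂ ≈ (0.864, -0.133, 0.486); φ = arcsin(p_z) ≈ 29.07°, λ = atan2(p_y, p_x) ≈ -8.74°.

≈ lat 29°, lon -9°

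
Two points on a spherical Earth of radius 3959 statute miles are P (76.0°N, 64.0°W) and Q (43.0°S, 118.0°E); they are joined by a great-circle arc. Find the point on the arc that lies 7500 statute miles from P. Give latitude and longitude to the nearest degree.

From cos δ = sin φ₁ sin φ₂ + cos φ₁ cos φ₂ cos Δλ, the central angle is δ ≈ 2.565 rad (147.0°). The total great-circle distance is δ·R ≈ 2.565 × 3959 ≈ 10157 mi, so the target fraction is f = 7500/10157 ≈ 0.738.
Interpolate at f ≈ 0.738 with slerp weights a = sin((1−f)δ)/sin δ ≈ 1.141, b = sin(fδ)/sin δ ≈ 1.740.
p = a·p₁ + b·p₂ ≈ (-0.476, 0.876, -0.079); φ = arcsin(p_z) ≈ -4.56°, λ = atan2(p_y, p_x) ≈ 118.55°.

≈ (5°S, 119°E)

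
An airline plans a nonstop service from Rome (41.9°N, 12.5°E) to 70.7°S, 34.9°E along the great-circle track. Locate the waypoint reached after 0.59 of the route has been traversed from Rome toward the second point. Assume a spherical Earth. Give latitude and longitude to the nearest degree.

≈ 25°S, 21°E

Write both endpoints as unit vectors p₁, p₂ with components (cos φ cos λ, cos φ sin λ, sin φ).
The central angle between the endpoints is δ = arccos(p₁·p₂) ≈ 1.985 rad (113.8°).
Interpolate at f = 0.59 with slerp weights a = sin((1−f)δ)/sin δ ≈ 0.794, b = sin(fδ)/sin δ ≈ 1.007.
p = a·p₁ + b·p₂ ≈ (0.850, 0.318, -0.420); φ = arcsin(p_z) ≈ -24.80°, λ = atan2(p_y, p_x) ≈ 20.53°.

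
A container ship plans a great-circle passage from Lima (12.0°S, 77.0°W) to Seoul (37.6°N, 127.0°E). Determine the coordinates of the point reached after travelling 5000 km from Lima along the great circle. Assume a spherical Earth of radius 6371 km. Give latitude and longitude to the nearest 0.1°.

≈ 24.4°N, 104.0°W

The haversine formula gives a central angle δ ≈ 2.559 rad (146.6°) between the endpoints. The total great-circle distance is δ·R ≈ 2.559 × 6371 ≈ 16301 km, so the target fraction is f = 5000/16301 ≈ 0.307.
Interpolate at f ≈ 0.307 with slerp weights a = sin((1−f)δ)/sin δ ≈ 1.779, b = sin(fδ)/sin δ ≈ 1.284.
p = a·p₁ + b·p₂ ≈ (-0.221, -0.883, 0.413); φ = arcsin(p_z) ≈ 24.41°, λ = atan2(p_y, p_x) ≈ -104.02°.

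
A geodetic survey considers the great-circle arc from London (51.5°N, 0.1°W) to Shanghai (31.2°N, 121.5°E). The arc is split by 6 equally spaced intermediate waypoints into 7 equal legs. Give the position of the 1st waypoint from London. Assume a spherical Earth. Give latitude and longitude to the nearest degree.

Write both endpoints as unit vectors p₁, p₂ with components (cos φ cos λ, cos φ sin λ, sin φ).
The central angle between the endpoints is δ = arccos(p₁·p₂) ≈ 1.444 rad (82.7°).
Interpolate at f = 1/7 with slerp weights a = sin((1−f)δ)/sin δ ≈ 0.953, b = sin(fδ)/sin δ ≈ 0.206.
p = a·p₁ + b·p₂ ≈ (0.501, 0.150, 0.853); φ = arcsin(p_z) ≈ 58.49°, λ = atan2(p_y, p_x) ≈ 16.63°.

≈ 58°N, 17°E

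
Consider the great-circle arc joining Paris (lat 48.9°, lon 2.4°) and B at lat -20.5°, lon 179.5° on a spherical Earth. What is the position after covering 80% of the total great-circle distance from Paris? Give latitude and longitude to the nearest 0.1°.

The haversine formula gives a central angle δ ≈ 2.644 rad (151.5°) between the endpoints.
Interpolate at f = 0.80 with slerp weights a = sin((1−f)δ)/sin δ ≈ 1.058, b = sin(fδ)/sin δ ≈ 1.793.
p = a·p₁ + b·p₂ ≈ (-0.985, 0.044, 0.169); φ = arcsin(p_z) ≈ 9.73°, λ = atan2(p_y, p_x) ≈ 177.45°.

≈ lat 9.7°, lon 177.5°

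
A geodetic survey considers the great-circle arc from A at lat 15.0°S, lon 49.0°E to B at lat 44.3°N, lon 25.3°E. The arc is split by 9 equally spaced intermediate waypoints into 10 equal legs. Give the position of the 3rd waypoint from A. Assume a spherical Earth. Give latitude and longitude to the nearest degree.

≈ lat 3°N, lon 43°E

Write both endpoints as unit vectors p₁, p₂ with components (cos φ cos λ, cos φ sin λ, sin φ).
The central angle between the endpoints is δ = arccos(p₁·p₂) ≈ 1.102 rad (63.1°).
Interpolate at f = 3/10 with slerp weights a = sin((1−f)δ)/sin δ ≈ 0.781, b = sin(fδ)/sin δ ≈ 0.364.
p = a·p₁ + b·p₂ ≈ (0.731, 0.681, 0.052); φ = arcsin(p_z) ≈ 2.97°, λ = atan2(p_y, p_x) ≈ 42.98°.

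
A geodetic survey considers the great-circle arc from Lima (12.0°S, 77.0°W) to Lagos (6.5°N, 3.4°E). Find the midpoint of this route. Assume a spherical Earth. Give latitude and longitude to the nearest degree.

Convert each endpoint to a unit vector on the sphere (x = cos φ cos λ, y = cos φ sin λ, z = sin φ).
The central angle between the endpoints is δ = arccos(p₁·p₂) ≈ 1.432 rad (82.0°).
Interpolate at f = 1/2 with slerp weights a = sin((1−f)δ)/sin δ ≈ 0.663, b = sin(fδ)/sin δ ≈ 0.663.
p = a·p₁ + b·p₂ ≈ (0.803, -0.593, -0.063); φ = arcsin(p_z) ≈ -3.60°, λ = atan2(p_y, p_x) ≈ -36.42°.

≈ 4°S, 36°W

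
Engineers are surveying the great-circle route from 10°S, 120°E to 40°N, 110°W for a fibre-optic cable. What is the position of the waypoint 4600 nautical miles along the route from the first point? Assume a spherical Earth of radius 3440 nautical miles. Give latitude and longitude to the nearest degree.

≈ 38°N, 176°W

Write both endpoints as unit vectors p₁, p₂ with components (cos φ cos λ, cos φ sin λ, sin φ).
The central angle between the endpoints is δ = arccos(p₁·p₂) ≈ 2.210 rad (126.6°). The total great-circle distance is δ·R ≈ 2.210 × 3440 ≈ 7602 nmi, so the target fraction is f = 4600/7602 ≈ 0.605.
Interpolate at f ≈ 0.605 with slerp weights a = sin((1−f)δ)/sin δ ≈ 0.955, b = sin(fδ)/sin δ ≈ 1.212.
p = a·p₁ + b·p₂ ≈ (-0.788, -0.058, 0.613); φ = arcsin(p_z) ≈ 37.84°, λ = atan2(p_y, p_x) ≈ -175.76°.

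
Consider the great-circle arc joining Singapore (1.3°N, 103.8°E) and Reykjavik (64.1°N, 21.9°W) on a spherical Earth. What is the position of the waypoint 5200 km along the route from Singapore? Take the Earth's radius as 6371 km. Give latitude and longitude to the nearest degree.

≈ 44°N, 82°E

Convert each endpoint to a unit vector on the sphere (x = cos φ cos λ, y = cos φ sin λ, z = sin φ).
The central angle between the endpoints is δ = arccos(p₁·p₂) ≈ 1.807 rad (103.6°). The total great-circle distance is δ·R ≈ 1.807 × 6371 ≈ 11515 km, so the target fraction is f = 5200/11515 ≈ 0.452.
Interpolate at f ≈ 0.452 with slerp weights a = sin((1−f)δ)/sin δ ≈ 0.861, b = sin(fδ)/sin δ ≈ 0.749.
p = a·p₁ + b·p₂ ≈ (0.098, 0.714, 0.694); φ = arcsin(p_z) ≈ 43.92°, λ = atan2(p_y, p_x) ≈ 82.14°.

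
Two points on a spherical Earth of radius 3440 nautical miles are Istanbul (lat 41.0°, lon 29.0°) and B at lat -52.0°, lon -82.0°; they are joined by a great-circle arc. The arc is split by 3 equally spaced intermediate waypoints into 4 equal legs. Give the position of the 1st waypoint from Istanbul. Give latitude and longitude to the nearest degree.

Convert each endpoint to a unit vector on the sphere (x = cos φ cos λ, y = cos φ sin λ, z = sin φ).
The central angle between the endpoints is δ = arccos(p₁·p₂) ≈ 2.323 rad (133.1°).
Interpolate at f = 1/4 with slerp weights a = sin((1−f)δ)/sin δ ≈ 1.350, b = sin(fδ)/sin δ ≈ 0.752.
p = a·p₁ + b·p₂ ≈ (0.955, 0.036, 0.293); φ = arcsin(p_z) ≈ 17.05°, λ = atan2(p_y, p_x) ≈ 2.13°.

≈ lat 17°, lon 2°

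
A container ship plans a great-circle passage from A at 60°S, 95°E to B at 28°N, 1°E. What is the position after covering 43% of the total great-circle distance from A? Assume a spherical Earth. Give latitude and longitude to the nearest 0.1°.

Convert each endpoint to a unit vector on the sphere (x = cos φ cos λ, y = cos φ sin λ, z = sin φ).
The central angle between the endpoints is δ = arccos(p₁·p₂) ≈ 2.023 rad (115.9°).
Interpolate at f = 0.43 with slerp weights a = sin((1−f)δ)/sin δ ≈ 1.017, b = sin(fδ)/sin δ ≈ 0.850.
p = a·p₁ + b·p₂ ≈ (0.706, 0.519, -0.481); φ = arcsin(p_z) ≈ -28.77°, λ = atan2(p_y, p_x) ≈ 36.34°.

≈ 28.8°S, 36.3°E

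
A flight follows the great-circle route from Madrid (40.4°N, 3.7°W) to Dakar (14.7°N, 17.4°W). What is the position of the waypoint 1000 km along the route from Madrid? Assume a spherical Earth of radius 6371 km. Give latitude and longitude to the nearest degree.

Convert each endpoint to a unit vector on the sphere (x = cos φ cos λ, y = cos φ sin λ, z = sin φ).
The central angle between the endpoints is δ = arccos(p₁·p₂) ≈ 0.495 rad (28.3°). The total great-circle distance is δ·R ≈ 0.495 × 6371 ≈ 3152 km, so the target fraction is f = 1000/3152 ≈ 0.317.
Interpolate at f ≈ 0.317 with slerp weights a = sin((1−f)δ)/sin δ ≈ 0.698, b = sin(fδ)/sin δ ≈ 0.329.
p = a·p₁ + b·p₂ ≈ (0.834, -0.130, 0.536); φ = arcsin(p_z) ≈ 32.40°, λ = atan2(p_y, p_x) ≈ -8.83°.

≈ 32°N, 9°W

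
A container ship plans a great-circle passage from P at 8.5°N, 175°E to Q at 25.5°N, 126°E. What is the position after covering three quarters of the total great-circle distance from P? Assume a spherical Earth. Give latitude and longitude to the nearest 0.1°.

≈ 22.5°N, 139.2°E

The haversine formula gives a central angle δ ≈ 0.864 rad (49.5°) between the endpoints.
Interpolate at f = 3/4 with slerp weights a = sin((1−f)δ)/sin δ ≈ 0.282, b = sin(fδ)/sin δ ≈ 0.794.
p = a·p₁ + b·p₂ ≈ (-0.699, 0.604, 0.383); φ = arcsin(p_z) ≈ 22.54°, λ = atan2(p_y, p_x) ≈ 139.17°.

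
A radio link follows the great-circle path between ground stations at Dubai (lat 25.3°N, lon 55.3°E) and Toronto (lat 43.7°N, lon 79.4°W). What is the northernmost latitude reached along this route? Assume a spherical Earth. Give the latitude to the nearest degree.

≈ 62°N

The great circle lies in the plane with unit normal n̂ = (p₁ × p₂)/|p₁ × p₂|.
Here n̂_z ≈ -0.471; the vertex latitude is φ_max = arccos|n̂_z| ≈ 61.9°.
Check via Clairaut: cos φ_max = |cos φ₁| · sin C = cos(25.3°)·sin(31.4°) ≈ 0.471, again giving ≈ 61.9°.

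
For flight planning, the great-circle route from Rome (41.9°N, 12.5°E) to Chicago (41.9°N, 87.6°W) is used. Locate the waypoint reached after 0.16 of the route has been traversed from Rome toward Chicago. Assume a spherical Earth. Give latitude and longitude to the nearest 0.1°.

≈ 48.1°N, 0.6°W

From cos δ = sin φ₁ sin φ₂ + cos φ₁ cos φ₂ cos Δλ, the central angle is δ ≈ 1.214 rad (69.6°).
Interpolate at f = 0.16 with slerp weights a = sin((1−f)δ)/sin δ ≈ 0.909, b = sin(fδ)/sin δ ≈ 0.206.
p = a·p₁ + b·p₂ ≈ (0.667, -0.007, 0.745); φ = arcsin(p_z) ≈ 48.15°, λ = atan2(p_y, p_x) ≈ -0.58°.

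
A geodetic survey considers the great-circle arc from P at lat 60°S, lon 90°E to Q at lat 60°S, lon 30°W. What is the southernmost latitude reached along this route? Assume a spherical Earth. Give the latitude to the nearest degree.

≈ 74°S

The great circle lies in the plane with unit normal n̂ = (p₁ × p₂)/|p₁ × p₂|.
Here n̂_z ≈ -0.277; the vertex latitude is φ_max = arccos|n̂_z| ≈ 73.9°.
Check via Clairaut: cos φ_max = |cos φ₁| · sin C = cos(60.0°)·sin(146.3°) ≈ 0.277, again giving ≈ 73.9°.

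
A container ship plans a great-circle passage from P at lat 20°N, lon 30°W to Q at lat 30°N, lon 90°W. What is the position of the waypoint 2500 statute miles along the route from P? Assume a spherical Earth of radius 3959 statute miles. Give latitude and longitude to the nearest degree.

Write both endpoints as unit vectors p₁, p₂ with components (cos φ cos λ, cos φ sin λ, sin φ).
The central angle between the endpoints is δ = arccos(p₁·p₂) ≈ 0.955 rad (54.7°). The total great-circle distance is δ·R ≈ 0.955 × 3959 ≈ 3779 mi, so the target fraction is f = 2500/3779 ≈ 0.661.
Interpolate at f ≈ 0.661 with slerp weights a = sin((1−f)δ)/sin δ ≈ 0.389, b = sin(fδ)/sin δ ≈ 0.723.
p = a·p₁ + b·p₂ ≈ (0.317, -0.809, 0.495); φ = arcsin(p_z) ≈ 29.65°, λ = atan2(p_y, p_x) ≈ -68.63°.

≈ lat 30°N, lon 69°W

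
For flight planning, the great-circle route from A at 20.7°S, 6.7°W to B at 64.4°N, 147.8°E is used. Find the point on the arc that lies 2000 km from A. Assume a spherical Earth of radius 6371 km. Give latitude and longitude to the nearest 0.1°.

The haversine formula gives a central angle δ ≈ 2.323 rad (133.1°) between the endpoints. The total great-circle distance is δ·R ≈ 2.323 × 6371 ≈ 14803 km, so the target fraction is f = 2000/14803 ≈ 0.135.
Interpolate at f ≈ 0.135 with slerp weights a = sin((1−f)δ)/sin δ ≈ 1.240, b = sin(fδ)/sin δ ≈ 0.423.
p = a·p₁ + b·p₂ ≈ (0.998, -0.038, -0.057); φ = arcsin(p_z) ≈ -3.26°, λ = atan2(p_y, p_x) ≈ -2.18°.

≈ 3.3°S, 2.2°W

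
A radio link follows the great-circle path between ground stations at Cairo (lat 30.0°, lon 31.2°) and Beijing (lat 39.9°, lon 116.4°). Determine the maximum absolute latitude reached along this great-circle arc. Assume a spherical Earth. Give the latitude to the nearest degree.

≈ 44°

The great circle lies in the plane with unit normal n̂ = (p₁ × p₂)/|p₁ × p₂|.
Here n̂_z ≈ +0.715; the vertex latitude is φ_max = arccos|n̂_z| ≈ 44.4°.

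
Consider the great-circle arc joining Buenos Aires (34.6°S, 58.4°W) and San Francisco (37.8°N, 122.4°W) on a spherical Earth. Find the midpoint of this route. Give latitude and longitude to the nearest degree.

≈ (2°N, 90°W)

From cos δ = sin φ₁ sin φ₂ + cos φ₁ cos φ₂ cos Δλ, the central angle is δ ≈ 1.634 rad (93.6°).
Interpolate at f = 1/2 with slerp weights a = sin((1−f)δ)/sin δ ≈ 0.730, b = sin(fδ)/sin δ ≈ 0.730.
p = a·p₁ + b·p₂ ≈ (0.006, -0.999, 0.033); φ = arcsin(p_z) ≈ 1.89°, λ = atan2(p_y, p_x) ≈ -89.67°.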